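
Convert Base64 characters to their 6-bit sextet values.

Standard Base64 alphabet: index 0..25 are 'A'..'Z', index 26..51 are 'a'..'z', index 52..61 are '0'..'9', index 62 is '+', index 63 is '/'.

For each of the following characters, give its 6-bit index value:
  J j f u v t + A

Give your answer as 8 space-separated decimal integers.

'J': A..Z range, ord('J') − ord('A') = 9
'j': a..z range, 26 + ord('j') − ord('a') = 35
'f': a..z range, 26 + ord('f') − ord('a') = 31
'u': a..z range, 26 + ord('u') − ord('a') = 46
'v': a..z range, 26 + ord('v') − ord('a') = 47
't': a..z range, 26 + ord('t') − ord('a') = 45
'+': index 62
'A': A..Z range, ord('A') − ord('A') = 0

Answer: 9 35 31 46 47 45 62 0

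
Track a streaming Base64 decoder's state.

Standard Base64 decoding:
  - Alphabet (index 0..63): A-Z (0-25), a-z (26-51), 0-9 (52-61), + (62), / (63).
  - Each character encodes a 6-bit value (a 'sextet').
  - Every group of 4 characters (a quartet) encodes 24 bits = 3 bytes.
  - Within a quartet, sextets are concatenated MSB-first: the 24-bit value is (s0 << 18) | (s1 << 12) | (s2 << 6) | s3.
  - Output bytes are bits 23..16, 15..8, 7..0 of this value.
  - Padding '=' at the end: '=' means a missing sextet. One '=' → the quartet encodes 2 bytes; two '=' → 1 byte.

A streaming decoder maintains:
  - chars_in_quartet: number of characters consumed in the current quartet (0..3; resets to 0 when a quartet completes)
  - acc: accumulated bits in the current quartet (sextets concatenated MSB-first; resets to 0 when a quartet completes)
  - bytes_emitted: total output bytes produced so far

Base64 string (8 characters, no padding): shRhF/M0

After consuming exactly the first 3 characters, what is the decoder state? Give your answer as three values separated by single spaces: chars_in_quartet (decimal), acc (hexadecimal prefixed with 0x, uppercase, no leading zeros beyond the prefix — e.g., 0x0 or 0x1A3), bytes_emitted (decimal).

After char 0 ('s'=44): chars_in_quartet=1 acc=0x2C bytes_emitted=0
After char 1 ('h'=33): chars_in_quartet=2 acc=0xB21 bytes_emitted=0
After char 2 ('R'=17): chars_in_quartet=3 acc=0x2C851 bytes_emitted=0

Answer: 3 0x2C851 0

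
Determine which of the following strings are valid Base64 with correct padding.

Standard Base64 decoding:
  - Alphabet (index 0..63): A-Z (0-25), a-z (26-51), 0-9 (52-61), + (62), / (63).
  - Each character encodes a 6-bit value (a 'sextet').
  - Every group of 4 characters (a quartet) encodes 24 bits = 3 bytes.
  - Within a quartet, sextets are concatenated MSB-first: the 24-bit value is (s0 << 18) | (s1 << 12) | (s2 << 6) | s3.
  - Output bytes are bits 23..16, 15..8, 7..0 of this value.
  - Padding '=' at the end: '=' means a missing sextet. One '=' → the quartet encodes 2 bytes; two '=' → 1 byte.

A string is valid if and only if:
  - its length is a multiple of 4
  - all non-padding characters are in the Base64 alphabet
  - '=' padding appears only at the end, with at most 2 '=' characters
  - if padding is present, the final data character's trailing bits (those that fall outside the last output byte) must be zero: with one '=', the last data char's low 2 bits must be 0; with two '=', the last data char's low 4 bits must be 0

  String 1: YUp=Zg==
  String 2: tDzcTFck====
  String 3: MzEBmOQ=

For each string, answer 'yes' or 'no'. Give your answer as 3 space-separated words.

Answer: no no yes

Derivation:
String 1: 'YUp=Zg==' → invalid (bad char(s): ['=']; '=' in middle)
String 2: 'tDzcTFck====' → invalid (4 pad chars (max 2))
String 3: 'MzEBmOQ=' → valid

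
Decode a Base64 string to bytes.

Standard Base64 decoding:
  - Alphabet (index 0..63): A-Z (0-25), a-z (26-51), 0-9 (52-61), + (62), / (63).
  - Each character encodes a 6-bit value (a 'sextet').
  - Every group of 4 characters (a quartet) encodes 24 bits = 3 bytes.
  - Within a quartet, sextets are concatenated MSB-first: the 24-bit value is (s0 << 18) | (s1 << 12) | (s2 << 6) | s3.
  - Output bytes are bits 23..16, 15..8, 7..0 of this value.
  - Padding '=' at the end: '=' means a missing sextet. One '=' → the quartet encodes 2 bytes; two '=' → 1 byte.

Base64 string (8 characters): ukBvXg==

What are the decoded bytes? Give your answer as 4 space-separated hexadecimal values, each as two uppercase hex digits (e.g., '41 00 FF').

After char 0 ('u'=46): chars_in_quartet=1 acc=0x2E bytes_emitted=0
After char 1 ('k'=36): chars_in_quartet=2 acc=0xBA4 bytes_emitted=0
After char 2 ('B'=1): chars_in_quartet=3 acc=0x2E901 bytes_emitted=0
After char 3 ('v'=47): chars_in_quartet=4 acc=0xBA406F -> emit BA 40 6F, reset; bytes_emitted=3
After char 4 ('X'=23): chars_in_quartet=1 acc=0x17 bytes_emitted=3
After char 5 ('g'=32): chars_in_quartet=2 acc=0x5E0 bytes_emitted=3
Padding '==': partial quartet acc=0x5E0 -> emit 5E; bytes_emitted=4

Answer: BA 40 6F 5E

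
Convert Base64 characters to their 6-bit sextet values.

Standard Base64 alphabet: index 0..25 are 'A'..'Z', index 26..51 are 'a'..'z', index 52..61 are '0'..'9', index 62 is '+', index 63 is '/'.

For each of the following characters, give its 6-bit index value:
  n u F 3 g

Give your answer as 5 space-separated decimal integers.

Answer: 39 46 5 55 32

Derivation:
'n': a..z range, 26 + ord('n') − ord('a') = 39
'u': a..z range, 26 + ord('u') − ord('a') = 46
'F': A..Z range, ord('F') − ord('A') = 5
'3': 0..9 range, 52 + ord('3') − ord('0') = 55
'g': a..z range, 26 + ord('g') − ord('a') = 32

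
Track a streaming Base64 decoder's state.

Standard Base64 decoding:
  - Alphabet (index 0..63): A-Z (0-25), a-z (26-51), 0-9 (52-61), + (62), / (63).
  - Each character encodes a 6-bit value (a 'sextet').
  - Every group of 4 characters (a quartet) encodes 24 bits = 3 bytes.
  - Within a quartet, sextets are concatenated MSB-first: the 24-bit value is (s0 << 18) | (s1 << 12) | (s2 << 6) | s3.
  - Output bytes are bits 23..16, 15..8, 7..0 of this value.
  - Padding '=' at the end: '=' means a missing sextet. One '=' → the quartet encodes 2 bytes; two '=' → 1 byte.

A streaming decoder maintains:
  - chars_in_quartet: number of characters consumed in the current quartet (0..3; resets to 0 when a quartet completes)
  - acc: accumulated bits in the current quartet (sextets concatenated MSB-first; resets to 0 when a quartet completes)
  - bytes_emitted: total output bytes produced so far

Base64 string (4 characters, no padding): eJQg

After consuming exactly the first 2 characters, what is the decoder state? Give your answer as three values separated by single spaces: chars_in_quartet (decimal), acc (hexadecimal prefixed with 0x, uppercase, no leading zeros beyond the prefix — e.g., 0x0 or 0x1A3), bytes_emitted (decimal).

Answer: 2 0x789 0

Derivation:
After char 0 ('e'=30): chars_in_quartet=1 acc=0x1E bytes_emitted=0
After char 1 ('J'=9): chars_in_quartet=2 acc=0x789 bytes_emitted=0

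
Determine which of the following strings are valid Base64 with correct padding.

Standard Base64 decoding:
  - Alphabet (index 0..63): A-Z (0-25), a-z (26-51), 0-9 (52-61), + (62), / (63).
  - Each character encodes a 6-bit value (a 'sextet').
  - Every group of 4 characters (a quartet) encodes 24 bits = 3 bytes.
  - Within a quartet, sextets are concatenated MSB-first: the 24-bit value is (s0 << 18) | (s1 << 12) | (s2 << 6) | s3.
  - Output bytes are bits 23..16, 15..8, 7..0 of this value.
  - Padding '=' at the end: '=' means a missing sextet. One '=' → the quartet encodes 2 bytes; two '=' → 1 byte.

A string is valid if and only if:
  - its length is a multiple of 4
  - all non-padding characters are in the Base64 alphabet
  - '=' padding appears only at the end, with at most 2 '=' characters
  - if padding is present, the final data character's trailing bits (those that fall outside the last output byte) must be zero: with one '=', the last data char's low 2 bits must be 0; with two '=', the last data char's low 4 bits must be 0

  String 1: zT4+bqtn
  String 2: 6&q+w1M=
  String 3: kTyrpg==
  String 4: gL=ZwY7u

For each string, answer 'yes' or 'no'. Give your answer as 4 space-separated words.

String 1: 'zT4+bqtn' → valid
String 2: '6&q+w1M=' → invalid (bad char(s): ['&'])
String 3: 'kTyrpg==' → valid
String 4: 'gL=ZwY7u' → invalid (bad char(s): ['=']; '=' in middle)

Answer: yes no yes no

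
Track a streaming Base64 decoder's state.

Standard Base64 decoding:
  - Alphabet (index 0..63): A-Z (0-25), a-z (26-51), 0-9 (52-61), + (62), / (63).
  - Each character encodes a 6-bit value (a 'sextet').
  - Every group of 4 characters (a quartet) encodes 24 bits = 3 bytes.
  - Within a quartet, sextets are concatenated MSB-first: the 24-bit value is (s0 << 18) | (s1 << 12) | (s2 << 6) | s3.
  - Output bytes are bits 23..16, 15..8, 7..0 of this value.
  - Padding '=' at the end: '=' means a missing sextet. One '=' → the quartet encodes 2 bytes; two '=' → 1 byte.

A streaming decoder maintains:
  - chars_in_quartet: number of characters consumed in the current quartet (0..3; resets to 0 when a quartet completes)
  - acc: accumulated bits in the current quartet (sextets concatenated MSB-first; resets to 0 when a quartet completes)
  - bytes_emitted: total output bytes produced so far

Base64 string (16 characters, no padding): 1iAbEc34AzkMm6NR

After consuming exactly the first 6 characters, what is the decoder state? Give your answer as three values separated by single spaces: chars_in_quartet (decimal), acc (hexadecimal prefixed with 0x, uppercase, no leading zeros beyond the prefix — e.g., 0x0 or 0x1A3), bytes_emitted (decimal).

After char 0 ('1'=53): chars_in_quartet=1 acc=0x35 bytes_emitted=0
After char 1 ('i'=34): chars_in_quartet=2 acc=0xD62 bytes_emitted=0
After char 2 ('A'=0): chars_in_quartet=3 acc=0x35880 bytes_emitted=0
After char 3 ('b'=27): chars_in_quartet=4 acc=0xD6201B -> emit D6 20 1B, reset; bytes_emitted=3
After char 4 ('E'=4): chars_in_quartet=1 acc=0x4 bytes_emitted=3
After char 5 ('c'=28): chars_in_quartet=2 acc=0x11C bytes_emitted=3

Answer: 2 0x11C 3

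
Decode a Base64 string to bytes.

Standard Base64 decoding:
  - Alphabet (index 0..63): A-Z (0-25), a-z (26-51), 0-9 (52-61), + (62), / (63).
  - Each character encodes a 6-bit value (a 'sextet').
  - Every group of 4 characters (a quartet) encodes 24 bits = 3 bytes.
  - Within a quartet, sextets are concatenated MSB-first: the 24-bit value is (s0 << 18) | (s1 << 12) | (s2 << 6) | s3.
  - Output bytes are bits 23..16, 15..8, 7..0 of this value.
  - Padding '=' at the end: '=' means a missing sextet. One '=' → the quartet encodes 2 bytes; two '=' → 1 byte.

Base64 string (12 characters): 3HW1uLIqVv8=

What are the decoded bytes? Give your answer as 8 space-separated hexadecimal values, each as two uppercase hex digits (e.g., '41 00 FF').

After char 0 ('3'=55): chars_in_quartet=1 acc=0x37 bytes_emitted=0
After char 1 ('H'=7): chars_in_quartet=2 acc=0xDC7 bytes_emitted=0
After char 2 ('W'=22): chars_in_quartet=3 acc=0x371D6 bytes_emitted=0
After char 3 ('1'=53): chars_in_quartet=4 acc=0xDC75B5 -> emit DC 75 B5, reset; bytes_emitted=3
After char 4 ('u'=46): chars_in_quartet=1 acc=0x2E bytes_emitted=3
After char 5 ('L'=11): chars_in_quartet=2 acc=0xB8B bytes_emitted=3
After char 6 ('I'=8): chars_in_quartet=3 acc=0x2E2C8 bytes_emitted=3
After char 7 ('q'=42): chars_in_quartet=4 acc=0xB8B22A -> emit B8 B2 2A, reset; bytes_emitted=6
After char 8 ('V'=21): chars_in_quartet=1 acc=0x15 bytes_emitted=6
After char 9 ('v'=47): chars_in_quartet=2 acc=0x56F bytes_emitted=6
After char 10 ('8'=60): chars_in_quartet=3 acc=0x15BFC bytes_emitted=6
Padding '=': partial quartet acc=0x15BFC -> emit 56 FF; bytes_emitted=8

Answer: DC 75 B5 B8 B2 2A 56 FF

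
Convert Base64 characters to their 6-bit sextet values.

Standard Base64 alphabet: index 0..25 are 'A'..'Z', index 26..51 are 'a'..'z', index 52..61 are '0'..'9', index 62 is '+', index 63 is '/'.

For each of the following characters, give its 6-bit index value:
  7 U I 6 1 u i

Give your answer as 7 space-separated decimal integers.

Answer: 59 20 8 58 53 46 34

Derivation:
'7': 0..9 range, 52 + ord('7') − ord('0') = 59
'U': A..Z range, ord('U') − ord('A') = 20
'I': A..Z range, ord('I') − ord('A') = 8
'6': 0..9 range, 52 + ord('6') − ord('0') = 58
'1': 0..9 range, 52 + ord('1') − ord('0') = 53
'u': a..z range, 26 + ord('u') − ord('a') = 46
'i': a..z range, 26 + ord('i') − ord('a') = 34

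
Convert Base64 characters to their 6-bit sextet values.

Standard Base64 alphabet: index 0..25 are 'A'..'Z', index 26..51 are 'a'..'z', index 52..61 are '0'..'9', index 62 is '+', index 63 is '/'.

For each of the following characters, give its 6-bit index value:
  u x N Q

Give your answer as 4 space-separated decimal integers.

'u': a..z range, 26 + ord('u') − ord('a') = 46
'x': a..z range, 26 + ord('x') − ord('a') = 49
'N': A..Z range, ord('N') − ord('A') = 13
'Q': A..Z range, ord('Q') − ord('A') = 16

Answer: 46 49 13 16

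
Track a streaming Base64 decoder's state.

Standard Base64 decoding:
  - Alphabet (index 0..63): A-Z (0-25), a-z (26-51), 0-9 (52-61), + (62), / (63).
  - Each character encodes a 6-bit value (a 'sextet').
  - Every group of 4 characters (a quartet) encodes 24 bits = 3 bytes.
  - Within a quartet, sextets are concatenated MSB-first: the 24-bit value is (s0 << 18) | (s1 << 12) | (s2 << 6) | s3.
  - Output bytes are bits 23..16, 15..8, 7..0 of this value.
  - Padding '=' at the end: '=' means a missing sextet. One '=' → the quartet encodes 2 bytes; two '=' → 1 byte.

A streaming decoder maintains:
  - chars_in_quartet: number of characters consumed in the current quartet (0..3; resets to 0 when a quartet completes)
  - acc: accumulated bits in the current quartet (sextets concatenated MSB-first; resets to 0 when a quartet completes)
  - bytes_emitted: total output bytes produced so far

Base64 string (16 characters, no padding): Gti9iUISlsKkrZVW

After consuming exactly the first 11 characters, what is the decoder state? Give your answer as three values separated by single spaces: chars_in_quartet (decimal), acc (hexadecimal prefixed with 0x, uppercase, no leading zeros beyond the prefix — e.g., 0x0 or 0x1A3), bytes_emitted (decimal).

Answer: 3 0x25B0A 6

Derivation:
After char 0 ('G'=6): chars_in_quartet=1 acc=0x6 bytes_emitted=0
After char 1 ('t'=45): chars_in_quartet=2 acc=0x1AD bytes_emitted=0
After char 2 ('i'=34): chars_in_quartet=3 acc=0x6B62 bytes_emitted=0
After char 3 ('9'=61): chars_in_quartet=4 acc=0x1AD8BD -> emit 1A D8 BD, reset; bytes_emitted=3
After char 4 ('i'=34): chars_in_quartet=1 acc=0x22 bytes_emitted=3
After char 5 ('U'=20): chars_in_quartet=2 acc=0x894 bytes_emitted=3
After char 6 ('I'=8): chars_in_quartet=3 acc=0x22508 bytes_emitted=3
After char 7 ('S'=18): chars_in_quartet=4 acc=0x894212 -> emit 89 42 12, reset; bytes_emitted=6
After char 8 ('l'=37): chars_in_quartet=1 acc=0x25 bytes_emitted=6
After char 9 ('s'=44): chars_in_quartet=2 acc=0x96C bytes_emitted=6
After char 10 ('K'=10): chars_in_quartet=3 acc=0x25B0A bytes_emitted=6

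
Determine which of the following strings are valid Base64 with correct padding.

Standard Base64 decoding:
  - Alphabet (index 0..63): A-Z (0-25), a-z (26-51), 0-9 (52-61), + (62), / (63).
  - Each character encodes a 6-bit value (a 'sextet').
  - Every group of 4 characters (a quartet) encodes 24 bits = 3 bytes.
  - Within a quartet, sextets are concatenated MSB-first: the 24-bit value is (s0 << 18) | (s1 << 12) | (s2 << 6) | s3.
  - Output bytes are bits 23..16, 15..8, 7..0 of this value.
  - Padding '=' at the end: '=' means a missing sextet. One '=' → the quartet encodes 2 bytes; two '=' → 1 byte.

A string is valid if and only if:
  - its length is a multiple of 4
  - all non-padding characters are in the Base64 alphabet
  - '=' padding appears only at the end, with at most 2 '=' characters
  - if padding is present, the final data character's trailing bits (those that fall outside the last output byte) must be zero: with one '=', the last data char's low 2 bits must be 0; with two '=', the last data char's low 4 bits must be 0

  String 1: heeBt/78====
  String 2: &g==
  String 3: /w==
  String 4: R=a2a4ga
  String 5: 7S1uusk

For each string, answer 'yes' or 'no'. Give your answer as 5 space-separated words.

String 1: 'heeBt/78====' → invalid (4 pad chars (max 2))
String 2: '&g==' → invalid (bad char(s): ['&'])
String 3: '/w==' → valid
String 4: 'R=a2a4ga' → invalid (bad char(s): ['=']; '=' in middle)
String 5: '7S1uusk' → invalid (len=7 not mult of 4)

Answer: no no yes no no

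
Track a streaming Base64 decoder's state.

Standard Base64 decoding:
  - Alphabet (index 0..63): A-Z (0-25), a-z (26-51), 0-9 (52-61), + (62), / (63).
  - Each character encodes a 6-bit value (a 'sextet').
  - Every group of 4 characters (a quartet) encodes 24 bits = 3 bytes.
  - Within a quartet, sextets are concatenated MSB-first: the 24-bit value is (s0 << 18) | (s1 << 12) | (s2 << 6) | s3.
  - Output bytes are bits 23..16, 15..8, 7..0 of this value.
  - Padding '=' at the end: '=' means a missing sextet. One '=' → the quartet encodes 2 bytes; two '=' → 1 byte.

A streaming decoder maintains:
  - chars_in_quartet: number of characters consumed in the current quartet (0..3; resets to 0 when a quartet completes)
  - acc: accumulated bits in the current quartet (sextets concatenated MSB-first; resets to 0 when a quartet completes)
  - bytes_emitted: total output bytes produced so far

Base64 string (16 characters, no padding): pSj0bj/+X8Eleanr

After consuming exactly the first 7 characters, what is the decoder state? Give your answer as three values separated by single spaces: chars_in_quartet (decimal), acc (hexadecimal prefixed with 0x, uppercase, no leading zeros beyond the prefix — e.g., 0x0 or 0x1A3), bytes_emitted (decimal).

After char 0 ('p'=41): chars_in_quartet=1 acc=0x29 bytes_emitted=0
After char 1 ('S'=18): chars_in_quartet=2 acc=0xA52 bytes_emitted=0
After char 2 ('j'=35): chars_in_quartet=3 acc=0x294A3 bytes_emitted=0
After char 3 ('0'=52): chars_in_quartet=4 acc=0xA528F4 -> emit A5 28 F4, reset; bytes_emitted=3
After char 4 ('b'=27): chars_in_quartet=1 acc=0x1B bytes_emitted=3
After char 5 ('j'=35): chars_in_quartet=2 acc=0x6E3 bytes_emitted=3
After char 6 ('/'=63): chars_in_quartet=3 acc=0x1B8FF bytes_emitted=3

Answer: 3 0x1B8FF 3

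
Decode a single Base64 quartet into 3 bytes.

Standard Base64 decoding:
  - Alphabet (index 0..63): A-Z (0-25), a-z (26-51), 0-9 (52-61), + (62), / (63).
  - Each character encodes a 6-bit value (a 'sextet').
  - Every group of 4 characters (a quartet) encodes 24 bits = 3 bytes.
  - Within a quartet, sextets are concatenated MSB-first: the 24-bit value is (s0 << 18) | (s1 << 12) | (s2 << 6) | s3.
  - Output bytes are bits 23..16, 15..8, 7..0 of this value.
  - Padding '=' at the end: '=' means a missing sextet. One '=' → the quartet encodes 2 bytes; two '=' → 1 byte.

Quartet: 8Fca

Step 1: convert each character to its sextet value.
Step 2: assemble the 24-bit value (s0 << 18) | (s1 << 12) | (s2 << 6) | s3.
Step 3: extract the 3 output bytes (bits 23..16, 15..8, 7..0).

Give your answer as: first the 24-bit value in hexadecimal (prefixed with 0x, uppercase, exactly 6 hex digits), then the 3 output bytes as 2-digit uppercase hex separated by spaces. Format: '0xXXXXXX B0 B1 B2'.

Answer: 0xF0571A F0 57 1A

Derivation:
Sextets: 8=60, F=5, c=28, a=26
24-bit: (60<<18) | (5<<12) | (28<<6) | 26
      = 0xF00000 | 0x005000 | 0x000700 | 0x00001A
      = 0xF0571A
Bytes: (v>>16)&0xFF=F0, (v>>8)&0xFF=57, v&0xFF=1A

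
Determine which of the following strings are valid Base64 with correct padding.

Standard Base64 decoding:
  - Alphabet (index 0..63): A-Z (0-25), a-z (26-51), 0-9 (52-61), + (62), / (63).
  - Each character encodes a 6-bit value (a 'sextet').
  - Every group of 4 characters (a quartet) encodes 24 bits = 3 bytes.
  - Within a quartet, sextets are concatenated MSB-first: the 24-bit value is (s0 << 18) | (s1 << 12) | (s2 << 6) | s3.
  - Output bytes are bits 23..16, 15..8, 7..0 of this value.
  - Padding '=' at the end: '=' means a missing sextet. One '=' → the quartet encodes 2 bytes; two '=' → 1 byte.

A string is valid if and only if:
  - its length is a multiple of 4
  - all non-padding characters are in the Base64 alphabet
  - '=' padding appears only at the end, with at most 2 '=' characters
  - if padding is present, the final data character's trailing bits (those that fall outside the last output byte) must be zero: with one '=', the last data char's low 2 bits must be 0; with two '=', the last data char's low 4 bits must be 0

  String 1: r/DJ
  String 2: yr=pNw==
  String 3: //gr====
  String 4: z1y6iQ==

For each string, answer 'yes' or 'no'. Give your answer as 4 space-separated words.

String 1: 'r/DJ' → valid
String 2: 'yr=pNw==' → invalid (bad char(s): ['=']; '=' in middle)
String 3: '//gr====' → invalid (4 pad chars (max 2))
String 4: 'z1y6iQ==' → valid

Answer: yes no no yes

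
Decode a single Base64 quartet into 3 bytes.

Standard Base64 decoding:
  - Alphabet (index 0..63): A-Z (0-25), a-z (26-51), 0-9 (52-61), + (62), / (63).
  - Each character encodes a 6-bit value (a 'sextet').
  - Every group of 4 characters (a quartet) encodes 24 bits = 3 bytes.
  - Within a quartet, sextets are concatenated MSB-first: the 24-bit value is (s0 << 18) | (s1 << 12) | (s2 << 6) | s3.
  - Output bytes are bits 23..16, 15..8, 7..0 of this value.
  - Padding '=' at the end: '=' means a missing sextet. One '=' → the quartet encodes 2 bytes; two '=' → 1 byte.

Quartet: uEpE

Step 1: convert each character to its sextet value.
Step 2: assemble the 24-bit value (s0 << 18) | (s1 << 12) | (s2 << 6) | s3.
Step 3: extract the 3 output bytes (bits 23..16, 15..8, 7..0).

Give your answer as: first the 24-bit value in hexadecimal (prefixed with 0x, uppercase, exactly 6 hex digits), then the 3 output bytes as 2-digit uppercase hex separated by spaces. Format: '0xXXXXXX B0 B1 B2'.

Answer: 0xB84A44 B8 4A 44

Derivation:
Sextets: u=46, E=4, p=41, E=4
24-bit: (46<<18) | (4<<12) | (41<<6) | 4
      = 0xB80000 | 0x004000 | 0x000A40 | 0x000004
      = 0xB84A44
Bytes: (v>>16)&0xFF=B8, (v>>8)&0xFF=4A, v&0xFF=44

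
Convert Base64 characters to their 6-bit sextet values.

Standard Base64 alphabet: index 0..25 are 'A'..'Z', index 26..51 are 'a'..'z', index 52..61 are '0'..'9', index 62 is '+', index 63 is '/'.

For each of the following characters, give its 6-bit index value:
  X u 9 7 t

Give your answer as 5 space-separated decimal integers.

Answer: 23 46 61 59 45

Derivation:
'X': A..Z range, ord('X') − ord('A') = 23
'u': a..z range, 26 + ord('u') − ord('a') = 46
'9': 0..9 range, 52 + ord('9') − ord('0') = 61
'7': 0..9 range, 52 + ord('7') − ord('0') = 59
't': a..z range, 26 + ord('t') − ord('a') = 45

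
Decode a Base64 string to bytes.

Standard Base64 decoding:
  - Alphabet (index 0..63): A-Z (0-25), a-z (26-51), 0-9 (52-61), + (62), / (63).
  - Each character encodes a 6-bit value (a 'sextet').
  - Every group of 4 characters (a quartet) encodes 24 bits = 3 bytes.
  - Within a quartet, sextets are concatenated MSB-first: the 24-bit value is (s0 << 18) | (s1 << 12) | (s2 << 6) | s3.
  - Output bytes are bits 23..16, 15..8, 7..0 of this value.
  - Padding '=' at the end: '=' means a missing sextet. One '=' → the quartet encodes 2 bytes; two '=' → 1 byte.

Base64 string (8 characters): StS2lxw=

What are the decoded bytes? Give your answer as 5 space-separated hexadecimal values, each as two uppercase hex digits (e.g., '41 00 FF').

Answer: 4A D4 B6 97 1C

Derivation:
After char 0 ('S'=18): chars_in_quartet=1 acc=0x12 bytes_emitted=0
After char 1 ('t'=45): chars_in_quartet=2 acc=0x4AD bytes_emitted=0
After char 2 ('S'=18): chars_in_quartet=3 acc=0x12B52 bytes_emitted=0
After char 3 ('2'=54): chars_in_quartet=4 acc=0x4AD4B6 -> emit 4A D4 B6, reset; bytes_emitted=3
After char 4 ('l'=37): chars_in_quartet=1 acc=0x25 bytes_emitted=3
After char 5 ('x'=49): chars_in_quartet=2 acc=0x971 bytes_emitted=3
After char 6 ('w'=48): chars_in_quartet=3 acc=0x25C70 bytes_emitted=3
Padding '=': partial quartet acc=0x25C70 -> emit 97 1C; bytes_emitted=5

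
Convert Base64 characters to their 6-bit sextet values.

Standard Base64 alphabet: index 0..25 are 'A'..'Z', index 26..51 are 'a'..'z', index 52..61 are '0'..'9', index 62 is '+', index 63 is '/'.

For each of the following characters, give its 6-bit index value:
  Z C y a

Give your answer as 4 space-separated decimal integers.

'Z': A..Z range, ord('Z') − ord('A') = 25
'C': A..Z range, ord('C') − ord('A') = 2
'y': a..z range, 26 + ord('y') − ord('a') = 50
'a': a..z range, 26 + ord('a') − ord('a') = 26

Answer: 25 2 50 26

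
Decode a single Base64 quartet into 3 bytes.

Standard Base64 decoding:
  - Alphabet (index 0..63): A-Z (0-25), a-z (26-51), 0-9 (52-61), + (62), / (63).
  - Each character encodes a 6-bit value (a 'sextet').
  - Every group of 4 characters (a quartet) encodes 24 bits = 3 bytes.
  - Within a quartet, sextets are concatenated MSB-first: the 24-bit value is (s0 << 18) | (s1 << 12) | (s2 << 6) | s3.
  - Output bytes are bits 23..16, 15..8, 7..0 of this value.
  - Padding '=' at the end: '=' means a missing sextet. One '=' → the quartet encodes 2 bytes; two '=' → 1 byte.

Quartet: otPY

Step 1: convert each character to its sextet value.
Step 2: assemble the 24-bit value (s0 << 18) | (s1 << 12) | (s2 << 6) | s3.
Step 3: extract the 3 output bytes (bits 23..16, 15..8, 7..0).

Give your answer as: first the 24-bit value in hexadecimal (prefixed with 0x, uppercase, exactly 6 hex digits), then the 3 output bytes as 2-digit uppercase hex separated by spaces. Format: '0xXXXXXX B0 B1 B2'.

Answer: 0xA2D3D8 A2 D3 D8

Derivation:
Sextets: o=40, t=45, P=15, Y=24
24-bit: (40<<18) | (45<<12) | (15<<6) | 24
      = 0xA00000 | 0x02D000 | 0x0003C0 | 0x000018
      = 0xA2D3D8
Bytes: (v>>16)&0xFF=A2, (v>>8)&0xFF=D3, v&0xFF=D8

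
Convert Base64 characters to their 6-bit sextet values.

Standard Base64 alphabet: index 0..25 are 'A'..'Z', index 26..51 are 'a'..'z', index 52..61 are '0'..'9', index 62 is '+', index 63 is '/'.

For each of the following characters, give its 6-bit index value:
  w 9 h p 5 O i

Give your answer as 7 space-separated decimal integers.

'w': a..z range, 26 + ord('w') − ord('a') = 48
'9': 0..9 range, 52 + ord('9') − ord('0') = 61
'h': a..z range, 26 + ord('h') − ord('a') = 33
'p': a..z range, 26 + ord('p') − ord('a') = 41
'5': 0..9 range, 52 + ord('5') − ord('0') = 57
'O': A..Z range, ord('O') − ord('A') = 14
'i': a..z range, 26 + ord('i') − ord('a') = 34

Answer: 48 61 33 41 57 14 34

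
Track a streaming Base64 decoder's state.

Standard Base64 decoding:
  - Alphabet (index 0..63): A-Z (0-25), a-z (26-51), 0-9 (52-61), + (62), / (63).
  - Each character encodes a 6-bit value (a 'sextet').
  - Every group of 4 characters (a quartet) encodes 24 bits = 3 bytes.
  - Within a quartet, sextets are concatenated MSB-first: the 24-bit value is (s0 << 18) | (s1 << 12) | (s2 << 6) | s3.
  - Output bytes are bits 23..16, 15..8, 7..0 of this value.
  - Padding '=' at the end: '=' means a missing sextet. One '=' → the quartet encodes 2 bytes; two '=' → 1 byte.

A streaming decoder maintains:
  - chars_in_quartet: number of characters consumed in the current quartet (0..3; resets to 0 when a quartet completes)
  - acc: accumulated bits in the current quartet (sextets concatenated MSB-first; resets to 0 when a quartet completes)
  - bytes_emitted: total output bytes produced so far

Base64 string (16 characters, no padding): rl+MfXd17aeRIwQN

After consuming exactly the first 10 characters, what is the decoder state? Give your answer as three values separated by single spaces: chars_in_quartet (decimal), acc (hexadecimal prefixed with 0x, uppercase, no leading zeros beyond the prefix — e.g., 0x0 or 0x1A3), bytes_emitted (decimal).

Answer: 2 0xEDA 6

Derivation:
After char 0 ('r'=43): chars_in_quartet=1 acc=0x2B bytes_emitted=0
After char 1 ('l'=37): chars_in_quartet=2 acc=0xAE5 bytes_emitted=0
After char 2 ('+'=62): chars_in_quartet=3 acc=0x2B97E bytes_emitted=0
After char 3 ('M'=12): chars_in_quartet=4 acc=0xAE5F8C -> emit AE 5F 8C, reset; bytes_emitted=3
After char 4 ('f'=31): chars_in_quartet=1 acc=0x1F bytes_emitted=3
After char 5 ('X'=23): chars_in_quartet=2 acc=0x7D7 bytes_emitted=3
After char 6 ('d'=29): chars_in_quartet=3 acc=0x1F5DD bytes_emitted=3
After char 7 ('1'=53): chars_in_quartet=4 acc=0x7D7775 -> emit 7D 77 75, reset; bytes_emitted=6
After char 8 ('7'=59): chars_in_quartet=1 acc=0x3B bytes_emitted=6
After char 9 ('a'=26): chars_in_quartet=2 acc=0xEDA bytes_emitted=6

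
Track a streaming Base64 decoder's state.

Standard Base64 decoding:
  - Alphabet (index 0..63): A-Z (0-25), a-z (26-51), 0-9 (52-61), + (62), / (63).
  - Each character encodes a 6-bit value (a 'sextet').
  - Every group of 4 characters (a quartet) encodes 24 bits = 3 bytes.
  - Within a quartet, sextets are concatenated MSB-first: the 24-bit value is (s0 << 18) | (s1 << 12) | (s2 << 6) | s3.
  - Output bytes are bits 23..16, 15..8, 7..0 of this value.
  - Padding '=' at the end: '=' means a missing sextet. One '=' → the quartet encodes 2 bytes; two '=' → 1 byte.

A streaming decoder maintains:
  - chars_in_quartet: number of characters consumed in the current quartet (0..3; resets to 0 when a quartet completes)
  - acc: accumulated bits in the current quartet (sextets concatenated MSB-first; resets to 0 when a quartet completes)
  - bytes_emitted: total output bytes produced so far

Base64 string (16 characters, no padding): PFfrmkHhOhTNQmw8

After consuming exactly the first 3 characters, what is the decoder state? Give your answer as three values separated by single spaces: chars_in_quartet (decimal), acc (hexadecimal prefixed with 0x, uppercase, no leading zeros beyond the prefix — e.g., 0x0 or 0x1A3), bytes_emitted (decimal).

Answer: 3 0xF15F 0

Derivation:
After char 0 ('P'=15): chars_in_quartet=1 acc=0xF bytes_emitted=0
After char 1 ('F'=5): chars_in_quartet=2 acc=0x3C5 bytes_emitted=0
After char 2 ('f'=31): chars_in_quartet=3 acc=0xF15F bytes_emitted=0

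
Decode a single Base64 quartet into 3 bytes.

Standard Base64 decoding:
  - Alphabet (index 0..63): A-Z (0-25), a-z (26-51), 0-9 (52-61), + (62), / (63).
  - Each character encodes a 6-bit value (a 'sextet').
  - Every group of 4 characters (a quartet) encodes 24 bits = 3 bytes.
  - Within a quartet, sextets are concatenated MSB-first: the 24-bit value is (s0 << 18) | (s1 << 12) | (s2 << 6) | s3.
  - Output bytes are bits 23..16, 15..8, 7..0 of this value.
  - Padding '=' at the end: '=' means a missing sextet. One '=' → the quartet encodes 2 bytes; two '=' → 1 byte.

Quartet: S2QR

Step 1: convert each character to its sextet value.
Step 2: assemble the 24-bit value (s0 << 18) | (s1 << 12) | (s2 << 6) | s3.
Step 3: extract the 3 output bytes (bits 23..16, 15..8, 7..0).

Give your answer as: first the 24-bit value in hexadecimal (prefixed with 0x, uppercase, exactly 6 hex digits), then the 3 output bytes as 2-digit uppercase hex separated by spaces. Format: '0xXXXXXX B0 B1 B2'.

Answer: 0x4B6411 4B 64 11

Derivation:
Sextets: S=18, 2=54, Q=16, R=17
24-bit: (18<<18) | (54<<12) | (16<<6) | 17
      = 0x480000 | 0x036000 | 0x000400 | 0x000011
      = 0x4B6411
Bytes: (v>>16)&0xFF=4B, (v>>8)&0xFF=64, v&0xFF=11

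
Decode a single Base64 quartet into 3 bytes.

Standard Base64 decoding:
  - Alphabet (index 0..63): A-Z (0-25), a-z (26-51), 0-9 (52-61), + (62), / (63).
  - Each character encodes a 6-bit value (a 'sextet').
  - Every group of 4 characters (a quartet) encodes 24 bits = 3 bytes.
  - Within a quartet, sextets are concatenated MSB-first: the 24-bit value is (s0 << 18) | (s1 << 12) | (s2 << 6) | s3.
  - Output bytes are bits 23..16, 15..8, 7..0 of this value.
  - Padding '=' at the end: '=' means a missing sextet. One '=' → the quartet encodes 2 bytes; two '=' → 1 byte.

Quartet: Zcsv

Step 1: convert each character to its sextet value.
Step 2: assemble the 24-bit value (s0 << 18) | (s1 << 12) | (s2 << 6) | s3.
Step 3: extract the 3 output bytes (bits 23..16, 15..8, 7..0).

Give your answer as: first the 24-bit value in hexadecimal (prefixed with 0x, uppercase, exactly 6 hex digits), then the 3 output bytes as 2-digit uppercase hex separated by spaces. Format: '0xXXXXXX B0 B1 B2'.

Sextets: Z=25, c=28, s=44, v=47
24-bit: (25<<18) | (28<<12) | (44<<6) | 47
      = 0x640000 | 0x01C000 | 0x000B00 | 0x00002F
      = 0x65CB2F
Bytes: (v>>16)&0xFF=65, (v>>8)&0xFF=CB, v&0xFF=2F

Answer: 0x65CB2F 65 CB 2F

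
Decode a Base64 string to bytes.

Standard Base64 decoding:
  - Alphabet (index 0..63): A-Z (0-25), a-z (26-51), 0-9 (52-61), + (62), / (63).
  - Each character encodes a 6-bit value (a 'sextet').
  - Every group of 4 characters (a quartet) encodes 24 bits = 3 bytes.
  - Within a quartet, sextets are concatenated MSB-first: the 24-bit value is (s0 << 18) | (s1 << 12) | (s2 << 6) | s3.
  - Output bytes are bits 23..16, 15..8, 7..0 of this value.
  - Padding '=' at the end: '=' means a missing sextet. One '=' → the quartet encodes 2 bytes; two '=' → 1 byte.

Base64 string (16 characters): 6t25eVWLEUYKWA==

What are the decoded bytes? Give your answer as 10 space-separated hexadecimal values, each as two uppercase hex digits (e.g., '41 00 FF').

After char 0 ('6'=58): chars_in_quartet=1 acc=0x3A bytes_emitted=0
After char 1 ('t'=45): chars_in_quartet=2 acc=0xEAD bytes_emitted=0
After char 2 ('2'=54): chars_in_quartet=3 acc=0x3AB76 bytes_emitted=0
After char 3 ('5'=57): chars_in_quartet=4 acc=0xEADDB9 -> emit EA DD B9, reset; bytes_emitted=3
After char 4 ('e'=30): chars_in_quartet=1 acc=0x1E bytes_emitted=3
After char 5 ('V'=21): chars_in_quartet=2 acc=0x795 bytes_emitted=3
After char 6 ('W'=22): chars_in_quartet=3 acc=0x1E556 bytes_emitted=3
After char 7 ('L'=11): chars_in_quartet=4 acc=0x79558B -> emit 79 55 8B, reset; bytes_emitted=6
After char 8 ('E'=4): chars_in_quartet=1 acc=0x4 bytes_emitted=6
After char 9 ('U'=20): chars_in_quartet=2 acc=0x114 bytes_emitted=6
After char 10 ('Y'=24): chars_in_quartet=3 acc=0x4518 bytes_emitted=6
After char 11 ('K'=10): chars_in_quartet=4 acc=0x11460A -> emit 11 46 0A, reset; bytes_emitted=9
After char 12 ('W'=22): chars_in_quartet=1 acc=0x16 bytes_emitted=9
After char 13 ('A'=0): chars_in_quartet=2 acc=0x580 bytes_emitted=9
Padding '==': partial quartet acc=0x580 -> emit 58; bytes_emitted=10

Answer: EA DD B9 79 55 8B 11 46 0A 58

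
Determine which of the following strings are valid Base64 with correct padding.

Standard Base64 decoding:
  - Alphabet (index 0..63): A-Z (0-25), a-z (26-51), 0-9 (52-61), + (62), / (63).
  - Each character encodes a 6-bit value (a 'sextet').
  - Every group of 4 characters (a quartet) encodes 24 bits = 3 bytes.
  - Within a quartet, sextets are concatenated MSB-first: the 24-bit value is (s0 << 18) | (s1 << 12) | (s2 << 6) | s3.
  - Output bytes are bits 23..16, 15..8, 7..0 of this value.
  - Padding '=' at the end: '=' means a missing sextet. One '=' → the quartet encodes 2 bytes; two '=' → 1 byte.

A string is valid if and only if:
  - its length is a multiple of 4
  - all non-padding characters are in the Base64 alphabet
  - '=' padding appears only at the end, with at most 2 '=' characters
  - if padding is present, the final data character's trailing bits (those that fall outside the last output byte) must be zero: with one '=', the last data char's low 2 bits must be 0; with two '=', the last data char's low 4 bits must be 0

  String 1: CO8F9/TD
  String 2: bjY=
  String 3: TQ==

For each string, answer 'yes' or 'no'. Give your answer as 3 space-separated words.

Answer: yes yes yes

Derivation:
String 1: 'CO8F9/TD' → valid
String 2: 'bjY=' → valid
String 3: 'TQ==' → valid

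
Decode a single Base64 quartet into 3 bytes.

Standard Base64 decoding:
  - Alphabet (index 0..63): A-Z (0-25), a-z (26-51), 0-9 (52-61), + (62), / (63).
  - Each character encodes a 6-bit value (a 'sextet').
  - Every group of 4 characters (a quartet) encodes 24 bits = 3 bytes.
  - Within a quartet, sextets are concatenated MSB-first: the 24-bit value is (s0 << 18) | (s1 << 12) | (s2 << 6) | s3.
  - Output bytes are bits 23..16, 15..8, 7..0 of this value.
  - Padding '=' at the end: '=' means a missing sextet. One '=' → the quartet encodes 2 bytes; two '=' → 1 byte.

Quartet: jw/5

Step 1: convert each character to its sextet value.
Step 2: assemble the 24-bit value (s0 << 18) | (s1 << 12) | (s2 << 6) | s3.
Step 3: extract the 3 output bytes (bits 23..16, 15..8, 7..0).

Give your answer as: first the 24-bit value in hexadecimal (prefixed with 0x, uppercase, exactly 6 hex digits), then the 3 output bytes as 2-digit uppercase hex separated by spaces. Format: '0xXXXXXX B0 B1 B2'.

Sextets: j=35, w=48, /=63, 5=57
24-bit: (35<<18) | (48<<12) | (63<<6) | 57
      = 0x8C0000 | 0x030000 | 0x000FC0 | 0x000039
      = 0x8F0FF9
Bytes: (v>>16)&0xFF=8F, (v>>8)&0xFF=0F, v&0xFF=F9

Answer: 0x8F0FF9 8F 0F F9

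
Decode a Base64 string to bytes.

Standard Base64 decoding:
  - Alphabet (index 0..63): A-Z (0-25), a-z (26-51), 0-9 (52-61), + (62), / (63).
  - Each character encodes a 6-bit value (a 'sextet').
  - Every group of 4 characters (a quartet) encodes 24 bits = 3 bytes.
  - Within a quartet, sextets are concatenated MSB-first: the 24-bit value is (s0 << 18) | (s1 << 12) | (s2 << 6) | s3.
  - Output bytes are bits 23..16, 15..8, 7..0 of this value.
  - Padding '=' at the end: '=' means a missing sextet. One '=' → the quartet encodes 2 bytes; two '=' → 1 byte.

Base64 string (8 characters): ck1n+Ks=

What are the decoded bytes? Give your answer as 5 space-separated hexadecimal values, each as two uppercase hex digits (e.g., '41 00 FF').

Answer: 72 4D 67 F8 AB

Derivation:
After char 0 ('c'=28): chars_in_quartet=1 acc=0x1C bytes_emitted=0
After char 1 ('k'=36): chars_in_quartet=2 acc=0x724 bytes_emitted=0
After char 2 ('1'=53): chars_in_quartet=3 acc=0x1C935 bytes_emitted=0
After char 3 ('n'=39): chars_in_quartet=4 acc=0x724D67 -> emit 72 4D 67, reset; bytes_emitted=3
After char 4 ('+'=62): chars_in_quartet=1 acc=0x3E bytes_emitted=3
After char 5 ('K'=10): chars_in_quartet=2 acc=0xF8A bytes_emitted=3
After char 6 ('s'=44): chars_in_quartet=3 acc=0x3E2AC bytes_emitted=3
Padding '=': partial quartet acc=0x3E2AC -> emit F8 AB; bytes_emitted=5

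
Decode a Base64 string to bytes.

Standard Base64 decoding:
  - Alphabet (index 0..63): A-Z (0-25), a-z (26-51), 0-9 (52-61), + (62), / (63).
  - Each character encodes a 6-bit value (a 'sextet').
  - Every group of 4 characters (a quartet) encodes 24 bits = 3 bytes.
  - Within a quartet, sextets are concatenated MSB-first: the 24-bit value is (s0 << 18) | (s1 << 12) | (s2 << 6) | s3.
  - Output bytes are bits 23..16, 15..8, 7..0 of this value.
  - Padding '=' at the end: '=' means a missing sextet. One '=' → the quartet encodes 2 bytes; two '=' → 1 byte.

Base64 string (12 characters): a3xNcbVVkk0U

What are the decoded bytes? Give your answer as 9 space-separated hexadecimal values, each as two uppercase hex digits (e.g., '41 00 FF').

Answer: 6B 7C 4D 71 B5 55 92 4D 14

Derivation:
After char 0 ('a'=26): chars_in_quartet=1 acc=0x1A bytes_emitted=0
After char 1 ('3'=55): chars_in_quartet=2 acc=0x6B7 bytes_emitted=0
After char 2 ('x'=49): chars_in_quartet=3 acc=0x1ADF1 bytes_emitted=0
After char 3 ('N'=13): chars_in_quartet=4 acc=0x6B7C4D -> emit 6B 7C 4D, reset; bytes_emitted=3
After char 4 ('c'=28): chars_in_quartet=1 acc=0x1C bytes_emitted=3
After char 5 ('b'=27): chars_in_quartet=2 acc=0x71B bytes_emitted=3
After char 6 ('V'=21): chars_in_quartet=3 acc=0x1C6D5 bytes_emitted=3
After char 7 ('V'=21): chars_in_quartet=4 acc=0x71B555 -> emit 71 B5 55, reset; bytes_emitted=6
After char 8 ('k'=36): chars_in_quartet=1 acc=0x24 bytes_emitted=6
After char 9 ('k'=36): chars_in_quartet=2 acc=0x924 bytes_emitted=6
After char 10 ('0'=52): chars_in_quartet=3 acc=0x24934 bytes_emitted=6
After char 11 ('U'=20): chars_in_quartet=4 acc=0x924D14 -> emit 92 4D 14, reset; bytes_emitted=9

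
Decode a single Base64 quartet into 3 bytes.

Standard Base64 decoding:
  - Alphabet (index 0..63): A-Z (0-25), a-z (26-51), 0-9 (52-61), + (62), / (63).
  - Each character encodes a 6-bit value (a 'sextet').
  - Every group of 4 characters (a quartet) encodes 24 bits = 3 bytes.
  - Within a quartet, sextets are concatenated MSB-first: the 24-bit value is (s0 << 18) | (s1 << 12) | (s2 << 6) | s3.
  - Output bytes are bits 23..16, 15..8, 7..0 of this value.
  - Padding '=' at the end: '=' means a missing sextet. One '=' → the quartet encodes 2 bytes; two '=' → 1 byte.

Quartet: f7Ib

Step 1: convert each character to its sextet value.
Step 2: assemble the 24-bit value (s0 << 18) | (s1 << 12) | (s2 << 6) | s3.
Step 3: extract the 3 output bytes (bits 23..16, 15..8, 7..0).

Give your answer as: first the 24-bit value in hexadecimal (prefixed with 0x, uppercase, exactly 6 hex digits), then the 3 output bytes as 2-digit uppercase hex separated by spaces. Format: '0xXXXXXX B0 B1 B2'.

Sextets: f=31, 7=59, I=8, b=27
24-bit: (31<<18) | (59<<12) | (8<<6) | 27
      = 0x7C0000 | 0x03B000 | 0x000200 | 0x00001B
      = 0x7FB21B
Bytes: (v>>16)&0xFF=7F, (v>>8)&0xFF=B2, v&0xFF=1B

Answer: 0x7FB21B 7F B2 1B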